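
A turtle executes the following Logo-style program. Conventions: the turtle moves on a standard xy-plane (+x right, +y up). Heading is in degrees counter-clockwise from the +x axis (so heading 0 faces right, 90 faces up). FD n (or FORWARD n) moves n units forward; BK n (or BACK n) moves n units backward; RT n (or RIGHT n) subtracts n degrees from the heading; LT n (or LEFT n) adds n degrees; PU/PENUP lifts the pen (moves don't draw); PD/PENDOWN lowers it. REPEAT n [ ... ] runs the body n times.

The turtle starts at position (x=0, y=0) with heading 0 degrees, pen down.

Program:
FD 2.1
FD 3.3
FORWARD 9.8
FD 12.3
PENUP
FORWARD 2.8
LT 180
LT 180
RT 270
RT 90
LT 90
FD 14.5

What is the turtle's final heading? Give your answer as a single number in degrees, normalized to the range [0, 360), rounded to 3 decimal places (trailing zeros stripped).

Answer: 90

Derivation:
Executing turtle program step by step:
Start: pos=(0,0), heading=0, pen down
FD 2.1: (0,0) -> (2.1,0) [heading=0, draw]
FD 3.3: (2.1,0) -> (5.4,0) [heading=0, draw]
FD 9.8: (5.4,0) -> (15.2,0) [heading=0, draw]
FD 12.3: (15.2,0) -> (27.5,0) [heading=0, draw]
PU: pen up
FD 2.8: (27.5,0) -> (30.3,0) [heading=0, move]
LT 180: heading 0 -> 180
LT 180: heading 180 -> 0
RT 270: heading 0 -> 90
RT 90: heading 90 -> 0
LT 90: heading 0 -> 90
FD 14.5: (30.3,0) -> (30.3,14.5) [heading=90, move]
Final: pos=(30.3,14.5), heading=90, 4 segment(s) drawn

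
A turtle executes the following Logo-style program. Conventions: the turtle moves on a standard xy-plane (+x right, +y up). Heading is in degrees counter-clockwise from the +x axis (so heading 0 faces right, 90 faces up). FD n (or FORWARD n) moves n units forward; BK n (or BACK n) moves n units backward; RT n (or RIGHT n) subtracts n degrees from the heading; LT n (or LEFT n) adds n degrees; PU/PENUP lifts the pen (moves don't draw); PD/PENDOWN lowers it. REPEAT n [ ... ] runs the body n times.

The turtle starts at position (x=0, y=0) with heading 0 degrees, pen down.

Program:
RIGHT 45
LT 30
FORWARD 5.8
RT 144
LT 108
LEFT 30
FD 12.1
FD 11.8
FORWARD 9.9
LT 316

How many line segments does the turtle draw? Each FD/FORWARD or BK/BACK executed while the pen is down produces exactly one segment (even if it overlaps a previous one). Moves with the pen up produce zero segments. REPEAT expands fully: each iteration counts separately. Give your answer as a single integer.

Executing turtle program step by step:
Start: pos=(0,0), heading=0, pen down
RT 45: heading 0 -> 315
LT 30: heading 315 -> 345
FD 5.8: (0,0) -> (5.602,-1.501) [heading=345, draw]
RT 144: heading 345 -> 201
LT 108: heading 201 -> 309
LT 30: heading 309 -> 339
FD 12.1: (5.602,-1.501) -> (16.899,-5.837) [heading=339, draw]
FD 11.8: (16.899,-5.837) -> (27.915,-10.066) [heading=339, draw]
FD 9.9: (27.915,-10.066) -> (37.157,-13.614) [heading=339, draw]
LT 316: heading 339 -> 295
Final: pos=(37.157,-13.614), heading=295, 4 segment(s) drawn
Segments drawn: 4

Answer: 4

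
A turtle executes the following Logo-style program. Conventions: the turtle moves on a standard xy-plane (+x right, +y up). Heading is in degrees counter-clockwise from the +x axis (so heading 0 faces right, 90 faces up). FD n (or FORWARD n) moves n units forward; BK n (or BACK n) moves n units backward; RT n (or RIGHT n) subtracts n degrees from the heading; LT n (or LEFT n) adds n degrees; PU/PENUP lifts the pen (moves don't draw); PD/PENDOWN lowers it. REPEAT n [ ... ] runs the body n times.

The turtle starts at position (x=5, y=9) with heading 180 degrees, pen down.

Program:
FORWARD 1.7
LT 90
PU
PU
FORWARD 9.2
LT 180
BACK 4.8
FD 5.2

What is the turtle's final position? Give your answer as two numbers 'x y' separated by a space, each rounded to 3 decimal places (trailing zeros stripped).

Executing turtle program step by step:
Start: pos=(5,9), heading=180, pen down
FD 1.7: (5,9) -> (3.3,9) [heading=180, draw]
LT 90: heading 180 -> 270
PU: pen up
PU: pen up
FD 9.2: (3.3,9) -> (3.3,-0.2) [heading=270, move]
LT 180: heading 270 -> 90
BK 4.8: (3.3,-0.2) -> (3.3,-5) [heading=90, move]
FD 5.2: (3.3,-5) -> (3.3,0.2) [heading=90, move]
Final: pos=(3.3,0.2), heading=90, 1 segment(s) drawn

Answer: 3.3 0.2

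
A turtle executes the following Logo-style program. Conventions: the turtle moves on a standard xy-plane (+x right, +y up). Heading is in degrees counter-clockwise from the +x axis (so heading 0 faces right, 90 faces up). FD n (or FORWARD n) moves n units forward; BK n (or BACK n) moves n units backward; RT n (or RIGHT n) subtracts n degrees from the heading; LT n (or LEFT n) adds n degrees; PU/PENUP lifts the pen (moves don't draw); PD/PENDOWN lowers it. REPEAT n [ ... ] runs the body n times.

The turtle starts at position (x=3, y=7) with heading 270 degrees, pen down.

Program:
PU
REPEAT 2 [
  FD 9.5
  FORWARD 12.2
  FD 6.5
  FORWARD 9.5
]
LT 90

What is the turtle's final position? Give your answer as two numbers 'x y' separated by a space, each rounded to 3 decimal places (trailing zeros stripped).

Answer: 3 -68.4

Derivation:
Executing turtle program step by step:
Start: pos=(3,7), heading=270, pen down
PU: pen up
REPEAT 2 [
  -- iteration 1/2 --
  FD 9.5: (3,7) -> (3,-2.5) [heading=270, move]
  FD 12.2: (3,-2.5) -> (3,-14.7) [heading=270, move]
  FD 6.5: (3,-14.7) -> (3,-21.2) [heading=270, move]
  FD 9.5: (3,-21.2) -> (3,-30.7) [heading=270, move]
  -- iteration 2/2 --
  FD 9.5: (3,-30.7) -> (3,-40.2) [heading=270, move]
  FD 12.2: (3,-40.2) -> (3,-52.4) [heading=270, move]
  FD 6.5: (3,-52.4) -> (3,-58.9) [heading=270, move]
  FD 9.5: (3,-58.9) -> (3,-68.4) [heading=270, move]
]
LT 90: heading 270 -> 0
Final: pos=(3,-68.4), heading=0, 0 segment(s) drawn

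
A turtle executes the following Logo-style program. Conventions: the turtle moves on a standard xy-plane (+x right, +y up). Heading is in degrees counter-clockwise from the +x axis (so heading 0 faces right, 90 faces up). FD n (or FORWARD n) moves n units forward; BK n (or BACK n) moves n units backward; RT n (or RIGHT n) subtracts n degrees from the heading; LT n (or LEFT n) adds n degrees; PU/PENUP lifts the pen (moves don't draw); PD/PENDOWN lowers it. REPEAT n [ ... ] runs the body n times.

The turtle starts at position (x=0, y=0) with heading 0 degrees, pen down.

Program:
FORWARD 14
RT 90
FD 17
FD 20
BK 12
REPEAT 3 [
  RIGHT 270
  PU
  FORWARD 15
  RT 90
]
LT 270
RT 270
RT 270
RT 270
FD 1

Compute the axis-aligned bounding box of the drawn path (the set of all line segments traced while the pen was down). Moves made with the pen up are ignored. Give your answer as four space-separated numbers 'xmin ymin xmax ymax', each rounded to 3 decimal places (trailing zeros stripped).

Answer: 0 -37 14 0

Derivation:
Executing turtle program step by step:
Start: pos=(0,0), heading=0, pen down
FD 14: (0,0) -> (14,0) [heading=0, draw]
RT 90: heading 0 -> 270
FD 17: (14,0) -> (14,-17) [heading=270, draw]
FD 20: (14,-17) -> (14,-37) [heading=270, draw]
BK 12: (14,-37) -> (14,-25) [heading=270, draw]
REPEAT 3 [
  -- iteration 1/3 --
  RT 270: heading 270 -> 0
  PU: pen up
  FD 15: (14,-25) -> (29,-25) [heading=0, move]
  RT 90: heading 0 -> 270
  -- iteration 2/3 --
  RT 270: heading 270 -> 0
  PU: pen up
  FD 15: (29,-25) -> (44,-25) [heading=0, move]
  RT 90: heading 0 -> 270
  -- iteration 3/3 --
  RT 270: heading 270 -> 0
  PU: pen up
  FD 15: (44,-25) -> (59,-25) [heading=0, move]
  RT 90: heading 0 -> 270
]
LT 270: heading 270 -> 180
RT 270: heading 180 -> 270
RT 270: heading 270 -> 0
RT 270: heading 0 -> 90
FD 1: (59,-25) -> (59,-24) [heading=90, move]
Final: pos=(59,-24), heading=90, 4 segment(s) drawn

Segment endpoints: x in {0, 14, 14, 14}, y in {-37, -25, -17, 0}
xmin=0, ymin=-37, xmax=14, ymax=0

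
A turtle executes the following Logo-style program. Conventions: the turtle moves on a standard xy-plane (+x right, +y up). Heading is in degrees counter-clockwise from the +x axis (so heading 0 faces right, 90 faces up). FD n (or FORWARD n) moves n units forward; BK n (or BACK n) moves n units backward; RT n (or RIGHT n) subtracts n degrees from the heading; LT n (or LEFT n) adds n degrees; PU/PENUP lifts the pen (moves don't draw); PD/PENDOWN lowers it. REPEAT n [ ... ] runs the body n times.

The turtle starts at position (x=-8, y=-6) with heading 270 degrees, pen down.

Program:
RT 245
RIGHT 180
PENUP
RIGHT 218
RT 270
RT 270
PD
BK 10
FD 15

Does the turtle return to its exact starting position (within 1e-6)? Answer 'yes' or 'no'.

Answer: no

Derivation:
Executing turtle program step by step:
Start: pos=(-8,-6), heading=270, pen down
RT 245: heading 270 -> 25
RT 180: heading 25 -> 205
PU: pen up
RT 218: heading 205 -> 347
RT 270: heading 347 -> 77
RT 270: heading 77 -> 167
PD: pen down
BK 10: (-8,-6) -> (1.744,-8.25) [heading=167, draw]
FD 15: (1.744,-8.25) -> (-12.872,-4.875) [heading=167, draw]
Final: pos=(-12.872,-4.875), heading=167, 2 segment(s) drawn

Start position: (-8, -6)
Final position: (-12.872, -4.875)
Distance = 5; >= 1e-6 -> NOT closed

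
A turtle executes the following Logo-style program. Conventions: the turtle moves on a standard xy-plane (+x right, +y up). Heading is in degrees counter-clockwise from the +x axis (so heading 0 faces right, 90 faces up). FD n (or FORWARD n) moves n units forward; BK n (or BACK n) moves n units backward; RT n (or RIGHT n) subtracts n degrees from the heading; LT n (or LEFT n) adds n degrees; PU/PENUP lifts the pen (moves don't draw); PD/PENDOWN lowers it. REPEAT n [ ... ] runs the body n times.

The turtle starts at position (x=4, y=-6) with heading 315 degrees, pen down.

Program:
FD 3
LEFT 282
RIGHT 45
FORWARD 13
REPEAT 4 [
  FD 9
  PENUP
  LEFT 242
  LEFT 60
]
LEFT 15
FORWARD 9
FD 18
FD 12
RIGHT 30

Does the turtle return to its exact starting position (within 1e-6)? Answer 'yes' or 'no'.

Answer: no

Derivation:
Executing turtle program step by step:
Start: pos=(4,-6), heading=315, pen down
FD 3: (4,-6) -> (6.121,-8.121) [heading=315, draw]
LT 282: heading 315 -> 237
RT 45: heading 237 -> 192
FD 13: (6.121,-8.121) -> (-6.595,-10.824) [heading=192, draw]
REPEAT 4 [
  -- iteration 1/4 --
  FD 9: (-6.595,-10.824) -> (-15.398,-12.695) [heading=192, draw]
  PU: pen up
  LT 242: heading 192 -> 74
  LT 60: heading 74 -> 134
  -- iteration 2/4 --
  FD 9: (-15.398,-12.695) -> (-21.65,-6.221) [heading=134, move]
  PU: pen up
  LT 242: heading 134 -> 16
  LT 60: heading 16 -> 76
  -- iteration 3/4 --
  FD 9: (-21.65,-6.221) -> (-19.473,2.511) [heading=76, move]
  PU: pen up
  LT 242: heading 76 -> 318
  LT 60: heading 318 -> 18
  -- iteration 4/4 --
  FD 9: (-19.473,2.511) -> (-10.913,5.292) [heading=18, move]
  PU: pen up
  LT 242: heading 18 -> 260
  LT 60: heading 260 -> 320
]
LT 15: heading 320 -> 335
FD 9: (-10.913,5.292) -> (-2.756,1.489) [heading=335, move]
FD 18: (-2.756,1.489) -> (13.557,-6.118) [heading=335, move]
FD 12: (13.557,-6.118) -> (24.433,-11.19) [heading=335, move]
RT 30: heading 335 -> 305
Final: pos=(24.433,-11.19), heading=305, 3 segment(s) drawn

Start position: (4, -6)
Final position: (24.433, -11.19)
Distance = 21.082; >= 1e-6 -> NOT closed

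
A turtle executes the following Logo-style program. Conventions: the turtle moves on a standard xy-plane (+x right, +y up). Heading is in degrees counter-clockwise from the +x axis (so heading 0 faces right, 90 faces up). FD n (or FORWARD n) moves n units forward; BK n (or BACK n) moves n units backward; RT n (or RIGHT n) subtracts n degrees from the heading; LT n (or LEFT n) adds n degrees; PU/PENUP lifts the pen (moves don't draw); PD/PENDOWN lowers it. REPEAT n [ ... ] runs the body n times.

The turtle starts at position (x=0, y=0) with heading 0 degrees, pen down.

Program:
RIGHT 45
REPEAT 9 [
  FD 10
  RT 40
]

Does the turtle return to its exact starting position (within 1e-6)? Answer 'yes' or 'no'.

Answer: yes

Derivation:
Executing turtle program step by step:
Start: pos=(0,0), heading=0, pen down
RT 45: heading 0 -> 315
REPEAT 9 [
  -- iteration 1/9 --
  FD 10: (0,0) -> (7.071,-7.071) [heading=315, draw]
  RT 40: heading 315 -> 275
  -- iteration 2/9 --
  FD 10: (7.071,-7.071) -> (7.943,-17.033) [heading=275, draw]
  RT 40: heading 275 -> 235
  -- iteration 3/9 --
  FD 10: (7.943,-17.033) -> (2.207,-25.225) [heading=235, draw]
  RT 40: heading 235 -> 195
  -- iteration 4/9 --
  FD 10: (2.207,-25.225) -> (-7.452,-27.813) [heading=195, draw]
  RT 40: heading 195 -> 155
  -- iteration 5/9 --
  FD 10: (-7.452,-27.813) -> (-16.515,-23.587) [heading=155, draw]
  RT 40: heading 155 -> 115
  -- iteration 6/9 --
  FD 10: (-16.515,-23.587) -> (-20.742,-14.523) [heading=115, draw]
  RT 40: heading 115 -> 75
  -- iteration 7/9 --
  FD 10: (-20.742,-14.523) -> (-18.153,-4.864) [heading=75, draw]
  RT 40: heading 75 -> 35
  -- iteration 8/9 --
  FD 10: (-18.153,-4.864) -> (-9.962,0.872) [heading=35, draw]
  RT 40: heading 35 -> 355
  -- iteration 9/9 --
  FD 10: (-9.962,0.872) -> (0,0) [heading=355, draw]
  RT 40: heading 355 -> 315
]
Final: pos=(0,0), heading=315, 9 segment(s) drawn

Start position: (0, 0)
Final position: (0, 0)
Distance = 0; < 1e-6 -> CLOSED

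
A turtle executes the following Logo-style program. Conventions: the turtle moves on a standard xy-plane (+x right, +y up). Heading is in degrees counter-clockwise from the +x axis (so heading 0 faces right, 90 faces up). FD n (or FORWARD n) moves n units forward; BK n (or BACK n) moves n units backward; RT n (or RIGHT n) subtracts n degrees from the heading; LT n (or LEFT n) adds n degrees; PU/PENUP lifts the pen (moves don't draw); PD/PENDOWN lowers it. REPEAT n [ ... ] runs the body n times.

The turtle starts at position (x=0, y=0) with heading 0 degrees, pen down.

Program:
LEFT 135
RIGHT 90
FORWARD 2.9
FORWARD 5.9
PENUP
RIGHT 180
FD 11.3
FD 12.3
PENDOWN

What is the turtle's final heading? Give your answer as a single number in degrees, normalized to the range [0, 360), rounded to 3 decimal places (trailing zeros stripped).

Executing turtle program step by step:
Start: pos=(0,0), heading=0, pen down
LT 135: heading 0 -> 135
RT 90: heading 135 -> 45
FD 2.9: (0,0) -> (2.051,2.051) [heading=45, draw]
FD 5.9: (2.051,2.051) -> (6.223,6.223) [heading=45, draw]
PU: pen up
RT 180: heading 45 -> 225
FD 11.3: (6.223,6.223) -> (-1.768,-1.768) [heading=225, move]
FD 12.3: (-1.768,-1.768) -> (-10.465,-10.465) [heading=225, move]
PD: pen down
Final: pos=(-10.465,-10.465), heading=225, 2 segment(s) drawn

Answer: 225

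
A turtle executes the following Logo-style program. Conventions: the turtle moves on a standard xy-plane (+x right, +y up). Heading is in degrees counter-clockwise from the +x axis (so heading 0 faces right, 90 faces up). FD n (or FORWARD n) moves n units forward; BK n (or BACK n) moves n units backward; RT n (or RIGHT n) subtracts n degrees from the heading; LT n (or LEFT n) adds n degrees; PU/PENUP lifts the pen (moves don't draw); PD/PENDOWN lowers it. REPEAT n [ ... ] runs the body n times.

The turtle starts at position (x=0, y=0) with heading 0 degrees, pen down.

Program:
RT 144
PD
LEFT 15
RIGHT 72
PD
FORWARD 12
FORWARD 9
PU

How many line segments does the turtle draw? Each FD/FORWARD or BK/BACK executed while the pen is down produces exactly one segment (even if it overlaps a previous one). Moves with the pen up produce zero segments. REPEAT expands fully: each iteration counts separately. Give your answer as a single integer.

Executing turtle program step by step:
Start: pos=(0,0), heading=0, pen down
RT 144: heading 0 -> 216
PD: pen down
LT 15: heading 216 -> 231
RT 72: heading 231 -> 159
PD: pen down
FD 12: (0,0) -> (-11.203,4.3) [heading=159, draw]
FD 9: (-11.203,4.3) -> (-19.605,7.526) [heading=159, draw]
PU: pen up
Final: pos=(-19.605,7.526), heading=159, 2 segment(s) drawn
Segments drawn: 2

Answer: 2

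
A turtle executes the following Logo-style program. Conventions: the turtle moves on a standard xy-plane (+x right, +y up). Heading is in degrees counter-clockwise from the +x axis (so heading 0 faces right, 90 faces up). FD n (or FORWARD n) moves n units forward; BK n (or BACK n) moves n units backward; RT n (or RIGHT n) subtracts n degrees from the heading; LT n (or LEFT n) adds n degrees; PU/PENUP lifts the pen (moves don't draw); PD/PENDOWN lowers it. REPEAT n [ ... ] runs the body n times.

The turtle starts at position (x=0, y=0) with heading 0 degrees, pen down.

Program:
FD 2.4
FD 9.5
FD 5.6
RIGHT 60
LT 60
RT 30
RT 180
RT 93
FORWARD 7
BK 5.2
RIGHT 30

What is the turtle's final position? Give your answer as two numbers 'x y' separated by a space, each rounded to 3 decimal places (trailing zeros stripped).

Answer: 18.48 1.51

Derivation:
Executing turtle program step by step:
Start: pos=(0,0), heading=0, pen down
FD 2.4: (0,0) -> (2.4,0) [heading=0, draw]
FD 9.5: (2.4,0) -> (11.9,0) [heading=0, draw]
FD 5.6: (11.9,0) -> (17.5,0) [heading=0, draw]
RT 60: heading 0 -> 300
LT 60: heading 300 -> 0
RT 30: heading 0 -> 330
RT 180: heading 330 -> 150
RT 93: heading 150 -> 57
FD 7: (17.5,0) -> (21.312,5.871) [heading=57, draw]
BK 5.2: (21.312,5.871) -> (18.48,1.51) [heading=57, draw]
RT 30: heading 57 -> 27
Final: pos=(18.48,1.51), heading=27, 5 segment(s) drawn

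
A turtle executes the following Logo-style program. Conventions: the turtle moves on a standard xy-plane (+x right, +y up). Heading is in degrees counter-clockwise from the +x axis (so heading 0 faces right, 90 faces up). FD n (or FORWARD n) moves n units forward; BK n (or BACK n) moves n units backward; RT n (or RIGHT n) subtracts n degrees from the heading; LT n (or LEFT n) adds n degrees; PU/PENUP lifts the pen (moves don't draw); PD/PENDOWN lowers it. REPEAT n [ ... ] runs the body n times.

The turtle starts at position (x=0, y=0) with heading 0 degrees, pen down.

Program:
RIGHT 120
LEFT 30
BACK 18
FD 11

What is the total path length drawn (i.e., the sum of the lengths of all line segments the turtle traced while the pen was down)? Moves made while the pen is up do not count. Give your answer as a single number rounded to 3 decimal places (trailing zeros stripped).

Answer: 29

Derivation:
Executing turtle program step by step:
Start: pos=(0,0), heading=0, pen down
RT 120: heading 0 -> 240
LT 30: heading 240 -> 270
BK 18: (0,0) -> (0,18) [heading=270, draw]
FD 11: (0,18) -> (0,7) [heading=270, draw]
Final: pos=(0,7), heading=270, 2 segment(s) drawn

Segment lengths:
  seg 1: (0,0) -> (0,18), length = 18
  seg 2: (0,18) -> (0,7), length = 11
Total = 29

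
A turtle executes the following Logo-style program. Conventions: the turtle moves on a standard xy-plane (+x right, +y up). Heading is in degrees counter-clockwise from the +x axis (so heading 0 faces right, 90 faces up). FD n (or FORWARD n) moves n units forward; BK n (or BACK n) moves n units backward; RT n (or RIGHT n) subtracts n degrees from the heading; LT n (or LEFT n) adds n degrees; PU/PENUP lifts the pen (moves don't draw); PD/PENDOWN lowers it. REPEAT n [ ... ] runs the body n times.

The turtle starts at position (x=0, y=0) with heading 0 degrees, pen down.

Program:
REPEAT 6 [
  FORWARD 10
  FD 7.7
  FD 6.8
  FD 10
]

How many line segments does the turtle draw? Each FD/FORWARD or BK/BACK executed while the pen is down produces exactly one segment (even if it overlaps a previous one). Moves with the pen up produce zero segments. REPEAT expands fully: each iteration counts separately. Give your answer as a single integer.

Answer: 24

Derivation:
Executing turtle program step by step:
Start: pos=(0,0), heading=0, pen down
REPEAT 6 [
  -- iteration 1/6 --
  FD 10: (0,0) -> (10,0) [heading=0, draw]
  FD 7.7: (10,0) -> (17.7,0) [heading=0, draw]
  FD 6.8: (17.7,0) -> (24.5,0) [heading=0, draw]
  FD 10: (24.5,0) -> (34.5,0) [heading=0, draw]
  -- iteration 2/6 --
  FD 10: (34.5,0) -> (44.5,0) [heading=0, draw]
  FD 7.7: (44.5,0) -> (52.2,0) [heading=0, draw]
  FD 6.8: (52.2,0) -> (59,0) [heading=0, draw]
  FD 10: (59,0) -> (69,0) [heading=0, draw]
  -- iteration 3/6 --
  FD 10: (69,0) -> (79,0) [heading=0, draw]
  FD 7.7: (79,0) -> (86.7,0) [heading=0, draw]
  FD 6.8: (86.7,0) -> (93.5,0) [heading=0, draw]
  FD 10: (93.5,0) -> (103.5,0) [heading=0, draw]
  -- iteration 4/6 --
  FD 10: (103.5,0) -> (113.5,0) [heading=0, draw]
  FD 7.7: (113.5,0) -> (121.2,0) [heading=0, draw]
  FD 6.8: (121.2,0) -> (128,0) [heading=0, draw]
  FD 10: (128,0) -> (138,0) [heading=0, draw]
  -- iteration 5/6 --
  FD 10: (138,0) -> (148,0) [heading=0, draw]
  FD 7.7: (148,0) -> (155.7,0) [heading=0, draw]
  FD 6.8: (155.7,0) -> (162.5,0) [heading=0, draw]
  FD 10: (162.5,0) -> (172.5,0) [heading=0, draw]
  -- iteration 6/6 --
  FD 10: (172.5,0) -> (182.5,0) [heading=0, draw]
  FD 7.7: (182.5,0) -> (190.2,0) [heading=0, draw]
  FD 6.8: (190.2,0) -> (197,0) [heading=0, draw]
  FD 10: (197,0) -> (207,0) [heading=0, draw]
]
Final: pos=(207,0), heading=0, 24 segment(s) drawn
Segments drawn: 24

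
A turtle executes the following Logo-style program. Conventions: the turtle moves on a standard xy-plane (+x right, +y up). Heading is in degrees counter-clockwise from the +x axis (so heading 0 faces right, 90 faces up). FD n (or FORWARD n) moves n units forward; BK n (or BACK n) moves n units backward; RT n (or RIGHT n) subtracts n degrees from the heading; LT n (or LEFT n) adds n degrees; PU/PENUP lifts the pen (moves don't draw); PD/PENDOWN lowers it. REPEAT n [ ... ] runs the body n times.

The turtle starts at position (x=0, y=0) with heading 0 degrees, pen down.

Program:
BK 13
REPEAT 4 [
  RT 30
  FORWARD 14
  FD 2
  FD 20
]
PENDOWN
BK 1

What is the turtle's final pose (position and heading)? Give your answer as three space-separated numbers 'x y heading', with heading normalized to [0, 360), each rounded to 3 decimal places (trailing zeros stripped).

Answer: 18.677 -115.488 240

Derivation:
Executing turtle program step by step:
Start: pos=(0,0), heading=0, pen down
BK 13: (0,0) -> (-13,0) [heading=0, draw]
REPEAT 4 [
  -- iteration 1/4 --
  RT 30: heading 0 -> 330
  FD 14: (-13,0) -> (-0.876,-7) [heading=330, draw]
  FD 2: (-0.876,-7) -> (0.856,-8) [heading=330, draw]
  FD 20: (0.856,-8) -> (18.177,-18) [heading=330, draw]
  -- iteration 2/4 --
  RT 30: heading 330 -> 300
  FD 14: (18.177,-18) -> (25.177,-30.124) [heading=300, draw]
  FD 2: (25.177,-30.124) -> (26.177,-31.856) [heading=300, draw]
  FD 20: (26.177,-31.856) -> (36.177,-49.177) [heading=300, draw]
  -- iteration 3/4 --
  RT 30: heading 300 -> 270
  FD 14: (36.177,-49.177) -> (36.177,-63.177) [heading=270, draw]
  FD 2: (36.177,-63.177) -> (36.177,-65.177) [heading=270, draw]
  FD 20: (36.177,-65.177) -> (36.177,-85.177) [heading=270, draw]
  -- iteration 4/4 --
  RT 30: heading 270 -> 240
  FD 14: (36.177,-85.177) -> (29.177,-97.301) [heading=240, draw]
  FD 2: (29.177,-97.301) -> (28.177,-99.033) [heading=240, draw]
  FD 20: (28.177,-99.033) -> (18.177,-116.354) [heading=240, draw]
]
PD: pen down
BK 1: (18.177,-116.354) -> (18.677,-115.488) [heading=240, draw]
Final: pos=(18.677,-115.488), heading=240, 14 segment(s) drawn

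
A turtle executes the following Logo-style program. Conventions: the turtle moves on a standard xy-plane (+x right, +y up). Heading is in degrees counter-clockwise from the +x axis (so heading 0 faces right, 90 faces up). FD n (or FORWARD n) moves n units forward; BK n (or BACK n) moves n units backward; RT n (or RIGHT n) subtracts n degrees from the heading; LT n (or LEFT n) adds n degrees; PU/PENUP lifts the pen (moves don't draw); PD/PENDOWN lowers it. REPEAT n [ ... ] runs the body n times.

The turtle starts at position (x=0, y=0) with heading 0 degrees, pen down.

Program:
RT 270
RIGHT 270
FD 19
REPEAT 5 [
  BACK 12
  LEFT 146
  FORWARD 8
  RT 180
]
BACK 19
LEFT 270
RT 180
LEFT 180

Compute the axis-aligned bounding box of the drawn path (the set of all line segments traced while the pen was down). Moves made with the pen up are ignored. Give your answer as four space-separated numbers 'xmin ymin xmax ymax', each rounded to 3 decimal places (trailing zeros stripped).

Answer: -28.062 -67.872 17.073 0

Derivation:
Executing turtle program step by step:
Start: pos=(0,0), heading=0, pen down
RT 270: heading 0 -> 90
RT 270: heading 90 -> 180
FD 19: (0,0) -> (-19,0) [heading=180, draw]
REPEAT 5 [
  -- iteration 1/5 --
  BK 12: (-19,0) -> (-7,0) [heading=180, draw]
  LT 146: heading 180 -> 326
  FD 8: (-7,0) -> (-0.368,-4.474) [heading=326, draw]
  RT 180: heading 326 -> 146
  -- iteration 2/5 --
  BK 12: (-0.368,-4.474) -> (9.581,-11.184) [heading=146, draw]
  LT 146: heading 146 -> 292
  FD 8: (9.581,-11.184) -> (12.578,-18.601) [heading=292, draw]
  RT 180: heading 292 -> 112
  -- iteration 3/5 --
  BK 12: (12.578,-18.601) -> (17.073,-29.728) [heading=112, draw]
  LT 146: heading 112 -> 258
  FD 8: (17.073,-29.728) -> (15.41,-37.553) [heading=258, draw]
  RT 180: heading 258 -> 78
  -- iteration 4/5 --
  BK 12: (15.41,-37.553) -> (12.915,-49.29) [heading=78, draw]
  LT 146: heading 78 -> 224
  FD 8: (12.915,-49.29) -> (7.16,-54.848) [heading=224, draw]
  RT 180: heading 224 -> 44
  -- iteration 5/5 --
  BK 12: (7.16,-54.848) -> (-1.472,-63.184) [heading=44, draw]
  LT 146: heading 44 -> 190
  FD 8: (-1.472,-63.184) -> (-9.351,-64.573) [heading=190, draw]
  RT 180: heading 190 -> 10
]
BK 19: (-9.351,-64.573) -> (-28.062,-67.872) [heading=10, draw]
LT 270: heading 10 -> 280
RT 180: heading 280 -> 100
LT 180: heading 100 -> 280
Final: pos=(-28.062,-67.872), heading=280, 12 segment(s) drawn

Segment endpoints: x in {-28.062, -19, -9.351, -7, -1.472, -0.368, 0, 7.16, 9.581, 12.578, 12.915, 15.41, 17.073}, y in {-67.872, -64.573, -63.184, -54.848, -49.29, -37.553, -29.728, -18.601, -11.184, -4.474, 0, 0, 0}
xmin=-28.062, ymin=-67.872, xmax=17.073, ymax=0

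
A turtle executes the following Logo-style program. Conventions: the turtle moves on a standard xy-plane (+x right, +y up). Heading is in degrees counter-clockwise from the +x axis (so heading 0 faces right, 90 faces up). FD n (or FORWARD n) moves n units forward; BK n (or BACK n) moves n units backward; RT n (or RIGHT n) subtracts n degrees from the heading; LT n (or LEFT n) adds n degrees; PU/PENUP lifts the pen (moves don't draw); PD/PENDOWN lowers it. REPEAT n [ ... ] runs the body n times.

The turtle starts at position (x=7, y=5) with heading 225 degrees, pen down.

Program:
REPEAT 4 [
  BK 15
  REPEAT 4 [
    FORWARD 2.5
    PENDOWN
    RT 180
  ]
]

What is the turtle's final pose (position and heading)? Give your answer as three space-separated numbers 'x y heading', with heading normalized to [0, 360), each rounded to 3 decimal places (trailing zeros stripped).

Executing turtle program step by step:
Start: pos=(7,5), heading=225, pen down
REPEAT 4 [
  -- iteration 1/4 --
  BK 15: (7,5) -> (17.607,15.607) [heading=225, draw]
  REPEAT 4 [
    -- iteration 1/4 --
    FD 2.5: (17.607,15.607) -> (15.839,13.839) [heading=225, draw]
    PD: pen down
    RT 180: heading 225 -> 45
    -- iteration 2/4 --
    FD 2.5: (15.839,13.839) -> (17.607,15.607) [heading=45, draw]
    PD: pen down
    RT 180: heading 45 -> 225
    -- iteration 3/4 --
    FD 2.5: (17.607,15.607) -> (15.839,13.839) [heading=225, draw]
    PD: pen down
    RT 180: heading 225 -> 45
    -- iteration 4/4 --
    FD 2.5: (15.839,13.839) -> (17.607,15.607) [heading=45, draw]
    PD: pen down
    RT 180: heading 45 -> 225
  ]
  -- iteration 2/4 --
  BK 15: (17.607,15.607) -> (28.213,26.213) [heading=225, draw]
  REPEAT 4 [
    -- iteration 1/4 --
    FD 2.5: (28.213,26.213) -> (26.445,24.445) [heading=225, draw]
    PD: pen down
    RT 180: heading 225 -> 45
    -- iteration 2/4 --
    FD 2.5: (26.445,24.445) -> (28.213,26.213) [heading=45, draw]
    PD: pen down
    RT 180: heading 45 -> 225
    -- iteration 3/4 --
    FD 2.5: (28.213,26.213) -> (26.445,24.445) [heading=225, draw]
    PD: pen down
    RT 180: heading 225 -> 45
    -- iteration 4/4 --
    FD 2.5: (26.445,24.445) -> (28.213,26.213) [heading=45, draw]
    PD: pen down
    RT 180: heading 45 -> 225
  ]
  -- iteration 3/4 --
  BK 15: (28.213,26.213) -> (38.82,36.82) [heading=225, draw]
  REPEAT 4 [
    -- iteration 1/4 --
    FD 2.5: (38.82,36.82) -> (37.052,35.052) [heading=225, draw]
    PD: pen down
    RT 180: heading 225 -> 45
    -- iteration 2/4 --
    FD 2.5: (37.052,35.052) -> (38.82,36.82) [heading=45, draw]
    PD: pen down
    RT 180: heading 45 -> 225
    -- iteration 3/4 --
    FD 2.5: (38.82,36.82) -> (37.052,35.052) [heading=225, draw]
    PD: pen down
    RT 180: heading 225 -> 45
    -- iteration 4/4 --
    FD 2.5: (37.052,35.052) -> (38.82,36.82) [heading=45, draw]
    PD: pen down
    RT 180: heading 45 -> 225
  ]
  -- iteration 4/4 --
  BK 15: (38.82,36.82) -> (49.426,47.426) [heading=225, draw]
  REPEAT 4 [
    -- iteration 1/4 --
    FD 2.5: (49.426,47.426) -> (47.659,45.659) [heading=225, draw]
    PD: pen down
    RT 180: heading 225 -> 45
    -- iteration 2/4 --
    FD 2.5: (47.659,45.659) -> (49.426,47.426) [heading=45, draw]
    PD: pen down
    RT 180: heading 45 -> 225
    -- iteration 3/4 --
    FD 2.5: (49.426,47.426) -> (47.659,45.659) [heading=225, draw]
    PD: pen down
    RT 180: heading 225 -> 45
    -- iteration 4/4 --
    FD 2.5: (47.659,45.659) -> (49.426,47.426) [heading=45, draw]
    PD: pen down
    RT 180: heading 45 -> 225
  ]
]
Final: pos=(49.426,47.426), heading=225, 20 segment(s) drawn

Answer: 49.426 47.426 225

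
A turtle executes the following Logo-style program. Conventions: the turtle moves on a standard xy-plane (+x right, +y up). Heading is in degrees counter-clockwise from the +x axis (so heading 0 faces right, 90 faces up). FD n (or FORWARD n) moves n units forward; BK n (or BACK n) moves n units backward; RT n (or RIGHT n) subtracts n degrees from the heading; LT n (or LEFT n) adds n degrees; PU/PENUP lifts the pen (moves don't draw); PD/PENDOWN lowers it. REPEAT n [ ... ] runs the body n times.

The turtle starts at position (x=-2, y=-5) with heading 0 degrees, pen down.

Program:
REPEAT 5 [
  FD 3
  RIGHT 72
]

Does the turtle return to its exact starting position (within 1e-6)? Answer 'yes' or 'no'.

Executing turtle program step by step:
Start: pos=(-2,-5), heading=0, pen down
REPEAT 5 [
  -- iteration 1/5 --
  FD 3: (-2,-5) -> (1,-5) [heading=0, draw]
  RT 72: heading 0 -> 288
  -- iteration 2/5 --
  FD 3: (1,-5) -> (1.927,-7.853) [heading=288, draw]
  RT 72: heading 288 -> 216
  -- iteration 3/5 --
  FD 3: (1.927,-7.853) -> (-0.5,-9.617) [heading=216, draw]
  RT 72: heading 216 -> 144
  -- iteration 4/5 --
  FD 3: (-0.5,-9.617) -> (-2.927,-7.853) [heading=144, draw]
  RT 72: heading 144 -> 72
  -- iteration 5/5 --
  FD 3: (-2.927,-7.853) -> (-2,-5) [heading=72, draw]
  RT 72: heading 72 -> 0
]
Final: pos=(-2,-5), heading=0, 5 segment(s) drawn

Start position: (-2, -5)
Final position: (-2, -5)
Distance = 0; < 1e-6 -> CLOSED

Answer: yes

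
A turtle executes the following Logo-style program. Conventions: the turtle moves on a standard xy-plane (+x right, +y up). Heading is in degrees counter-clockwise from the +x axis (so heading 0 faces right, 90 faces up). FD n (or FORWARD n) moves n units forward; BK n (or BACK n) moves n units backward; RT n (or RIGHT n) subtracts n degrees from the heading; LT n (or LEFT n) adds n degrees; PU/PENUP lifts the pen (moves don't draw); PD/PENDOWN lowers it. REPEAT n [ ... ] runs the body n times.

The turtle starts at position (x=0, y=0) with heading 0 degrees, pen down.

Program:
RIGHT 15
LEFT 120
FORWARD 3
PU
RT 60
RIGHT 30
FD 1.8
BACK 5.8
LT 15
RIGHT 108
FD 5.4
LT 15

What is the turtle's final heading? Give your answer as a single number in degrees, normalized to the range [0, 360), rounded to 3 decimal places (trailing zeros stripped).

Answer: 297

Derivation:
Executing turtle program step by step:
Start: pos=(0,0), heading=0, pen down
RT 15: heading 0 -> 345
LT 120: heading 345 -> 105
FD 3: (0,0) -> (-0.776,2.898) [heading=105, draw]
PU: pen up
RT 60: heading 105 -> 45
RT 30: heading 45 -> 15
FD 1.8: (-0.776,2.898) -> (0.962,3.364) [heading=15, move]
BK 5.8: (0.962,3.364) -> (-4.64,1.863) [heading=15, move]
LT 15: heading 15 -> 30
RT 108: heading 30 -> 282
FD 5.4: (-4.64,1.863) -> (-3.517,-3.419) [heading=282, move]
LT 15: heading 282 -> 297
Final: pos=(-3.517,-3.419), heading=297, 1 segment(s) drawn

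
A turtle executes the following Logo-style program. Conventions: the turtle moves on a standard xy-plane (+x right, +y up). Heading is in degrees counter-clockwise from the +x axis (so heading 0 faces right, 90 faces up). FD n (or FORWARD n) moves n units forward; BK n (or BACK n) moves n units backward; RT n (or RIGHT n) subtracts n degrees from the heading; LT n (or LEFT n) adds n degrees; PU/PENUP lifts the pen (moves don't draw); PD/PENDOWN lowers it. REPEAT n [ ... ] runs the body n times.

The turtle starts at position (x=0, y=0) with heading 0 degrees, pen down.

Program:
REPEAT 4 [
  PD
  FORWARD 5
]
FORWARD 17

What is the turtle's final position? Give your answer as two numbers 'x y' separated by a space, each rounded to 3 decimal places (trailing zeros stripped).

Answer: 37 0

Derivation:
Executing turtle program step by step:
Start: pos=(0,0), heading=0, pen down
REPEAT 4 [
  -- iteration 1/4 --
  PD: pen down
  FD 5: (0,0) -> (5,0) [heading=0, draw]
  -- iteration 2/4 --
  PD: pen down
  FD 5: (5,0) -> (10,0) [heading=0, draw]
  -- iteration 3/4 --
  PD: pen down
  FD 5: (10,0) -> (15,0) [heading=0, draw]
  -- iteration 4/4 --
  PD: pen down
  FD 5: (15,0) -> (20,0) [heading=0, draw]
]
FD 17: (20,0) -> (37,0) [heading=0, draw]
Final: pos=(37,0), heading=0, 5 segment(s) drawn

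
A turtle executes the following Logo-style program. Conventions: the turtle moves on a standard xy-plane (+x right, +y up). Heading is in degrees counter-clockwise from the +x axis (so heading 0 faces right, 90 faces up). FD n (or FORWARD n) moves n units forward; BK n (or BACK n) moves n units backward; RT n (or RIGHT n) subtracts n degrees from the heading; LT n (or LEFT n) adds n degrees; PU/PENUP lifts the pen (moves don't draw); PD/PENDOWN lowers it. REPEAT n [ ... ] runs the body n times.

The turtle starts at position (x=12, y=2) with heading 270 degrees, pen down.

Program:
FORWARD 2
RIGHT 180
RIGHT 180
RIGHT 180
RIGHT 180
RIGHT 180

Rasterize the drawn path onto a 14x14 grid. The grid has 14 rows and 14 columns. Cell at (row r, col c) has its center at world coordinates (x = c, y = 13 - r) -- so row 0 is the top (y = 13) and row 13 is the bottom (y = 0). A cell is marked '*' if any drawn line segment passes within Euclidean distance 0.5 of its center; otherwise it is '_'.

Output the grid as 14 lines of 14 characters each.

Answer: ______________
______________
______________
______________
______________
______________
______________
______________
______________
______________
______________
____________*_
____________*_
____________*_

Derivation:
Segment 0: (12,2) -> (12,0)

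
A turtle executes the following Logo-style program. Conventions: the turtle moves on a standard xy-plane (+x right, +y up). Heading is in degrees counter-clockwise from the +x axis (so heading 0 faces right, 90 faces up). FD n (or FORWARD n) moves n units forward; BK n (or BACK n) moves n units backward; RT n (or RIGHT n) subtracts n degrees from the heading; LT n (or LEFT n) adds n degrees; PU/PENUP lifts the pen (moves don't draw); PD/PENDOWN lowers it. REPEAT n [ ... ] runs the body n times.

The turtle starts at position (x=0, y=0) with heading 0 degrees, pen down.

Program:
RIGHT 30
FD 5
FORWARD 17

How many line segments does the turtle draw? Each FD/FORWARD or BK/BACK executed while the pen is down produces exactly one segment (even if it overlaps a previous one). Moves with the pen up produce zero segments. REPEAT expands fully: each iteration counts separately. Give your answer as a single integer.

Answer: 2

Derivation:
Executing turtle program step by step:
Start: pos=(0,0), heading=0, pen down
RT 30: heading 0 -> 330
FD 5: (0,0) -> (4.33,-2.5) [heading=330, draw]
FD 17: (4.33,-2.5) -> (19.053,-11) [heading=330, draw]
Final: pos=(19.053,-11), heading=330, 2 segment(s) drawn
Segments drawn: 2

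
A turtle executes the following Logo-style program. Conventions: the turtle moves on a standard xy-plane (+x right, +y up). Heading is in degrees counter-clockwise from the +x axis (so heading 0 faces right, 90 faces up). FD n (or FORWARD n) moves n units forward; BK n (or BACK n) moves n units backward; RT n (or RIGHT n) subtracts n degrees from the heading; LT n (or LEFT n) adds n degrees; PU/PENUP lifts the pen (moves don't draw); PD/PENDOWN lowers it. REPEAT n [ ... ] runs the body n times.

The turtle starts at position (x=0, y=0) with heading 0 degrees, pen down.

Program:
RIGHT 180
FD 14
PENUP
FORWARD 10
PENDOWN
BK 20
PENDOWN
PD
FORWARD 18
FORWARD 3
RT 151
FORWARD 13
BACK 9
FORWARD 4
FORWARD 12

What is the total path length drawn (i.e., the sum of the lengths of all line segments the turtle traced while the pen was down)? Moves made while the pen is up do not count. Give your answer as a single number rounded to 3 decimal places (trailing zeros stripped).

Answer: 93

Derivation:
Executing turtle program step by step:
Start: pos=(0,0), heading=0, pen down
RT 180: heading 0 -> 180
FD 14: (0,0) -> (-14,0) [heading=180, draw]
PU: pen up
FD 10: (-14,0) -> (-24,0) [heading=180, move]
PD: pen down
BK 20: (-24,0) -> (-4,0) [heading=180, draw]
PD: pen down
PD: pen down
FD 18: (-4,0) -> (-22,0) [heading=180, draw]
FD 3: (-22,0) -> (-25,0) [heading=180, draw]
RT 151: heading 180 -> 29
FD 13: (-25,0) -> (-13.63,6.303) [heading=29, draw]
BK 9: (-13.63,6.303) -> (-21.502,1.939) [heading=29, draw]
FD 4: (-21.502,1.939) -> (-18.003,3.878) [heading=29, draw]
FD 12: (-18.003,3.878) -> (-7.508,9.696) [heading=29, draw]
Final: pos=(-7.508,9.696), heading=29, 8 segment(s) drawn

Segment lengths:
  seg 1: (0,0) -> (-14,0), length = 14
  seg 2: (-24,0) -> (-4,0), length = 20
  seg 3: (-4,0) -> (-22,0), length = 18
  seg 4: (-22,0) -> (-25,0), length = 3
  seg 5: (-25,0) -> (-13.63,6.303), length = 13
  seg 6: (-13.63,6.303) -> (-21.502,1.939), length = 9
  seg 7: (-21.502,1.939) -> (-18.003,3.878), length = 4
  seg 8: (-18.003,3.878) -> (-7.508,9.696), length = 12
Total = 93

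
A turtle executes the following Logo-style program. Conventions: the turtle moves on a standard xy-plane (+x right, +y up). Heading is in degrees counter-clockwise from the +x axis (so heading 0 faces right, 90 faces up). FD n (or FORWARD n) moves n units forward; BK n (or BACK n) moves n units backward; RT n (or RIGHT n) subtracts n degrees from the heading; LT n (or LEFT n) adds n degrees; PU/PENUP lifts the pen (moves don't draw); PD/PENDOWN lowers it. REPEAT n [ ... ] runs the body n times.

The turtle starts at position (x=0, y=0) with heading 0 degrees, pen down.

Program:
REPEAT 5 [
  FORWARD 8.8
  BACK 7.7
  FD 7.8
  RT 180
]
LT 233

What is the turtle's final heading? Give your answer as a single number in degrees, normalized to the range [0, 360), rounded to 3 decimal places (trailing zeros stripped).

Executing turtle program step by step:
Start: pos=(0,0), heading=0, pen down
REPEAT 5 [
  -- iteration 1/5 --
  FD 8.8: (0,0) -> (8.8,0) [heading=0, draw]
  BK 7.7: (8.8,0) -> (1.1,0) [heading=0, draw]
  FD 7.8: (1.1,0) -> (8.9,0) [heading=0, draw]
  RT 180: heading 0 -> 180
  -- iteration 2/5 --
  FD 8.8: (8.9,0) -> (0.1,0) [heading=180, draw]
  BK 7.7: (0.1,0) -> (7.8,0) [heading=180, draw]
  FD 7.8: (7.8,0) -> (0,0) [heading=180, draw]
  RT 180: heading 180 -> 0
  -- iteration 3/5 --
  FD 8.8: (0,0) -> (8.8,0) [heading=0, draw]
  BK 7.7: (8.8,0) -> (1.1,0) [heading=0, draw]
  FD 7.8: (1.1,0) -> (8.9,0) [heading=0, draw]
  RT 180: heading 0 -> 180
  -- iteration 4/5 --
  FD 8.8: (8.9,0) -> (0.1,0) [heading=180, draw]
  BK 7.7: (0.1,0) -> (7.8,0) [heading=180, draw]
  FD 7.8: (7.8,0) -> (0,0) [heading=180, draw]
  RT 180: heading 180 -> 0
  -- iteration 5/5 --
  FD 8.8: (0,0) -> (8.8,0) [heading=0, draw]
  BK 7.7: (8.8,0) -> (1.1,0) [heading=0, draw]
  FD 7.8: (1.1,0) -> (8.9,0) [heading=0, draw]
  RT 180: heading 0 -> 180
]
LT 233: heading 180 -> 53
Final: pos=(8.9,0), heading=53, 15 segment(s) drawn

Answer: 53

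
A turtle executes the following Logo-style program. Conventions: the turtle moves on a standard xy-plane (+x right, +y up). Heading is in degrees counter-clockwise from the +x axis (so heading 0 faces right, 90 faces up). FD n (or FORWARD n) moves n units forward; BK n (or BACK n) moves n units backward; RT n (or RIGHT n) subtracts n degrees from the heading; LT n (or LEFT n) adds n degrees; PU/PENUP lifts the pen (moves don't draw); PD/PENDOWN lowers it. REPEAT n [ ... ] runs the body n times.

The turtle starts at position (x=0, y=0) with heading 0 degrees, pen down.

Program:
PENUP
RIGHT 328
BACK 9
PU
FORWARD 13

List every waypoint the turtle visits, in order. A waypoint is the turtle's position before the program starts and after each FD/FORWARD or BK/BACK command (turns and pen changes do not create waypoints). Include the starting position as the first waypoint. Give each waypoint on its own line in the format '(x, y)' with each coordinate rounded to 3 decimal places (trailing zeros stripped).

Executing turtle program step by step:
Start: pos=(0,0), heading=0, pen down
PU: pen up
RT 328: heading 0 -> 32
BK 9: (0,0) -> (-7.632,-4.769) [heading=32, move]
PU: pen up
FD 13: (-7.632,-4.769) -> (3.392,2.12) [heading=32, move]
Final: pos=(3.392,2.12), heading=32, 0 segment(s) drawn
Waypoints (3 total):
(0, 0)
(-7.632, -4.769)
(3.392, 2.12)

Answer: (0, 0)
(-7.632, -4.769)
(3.392, 2.12)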